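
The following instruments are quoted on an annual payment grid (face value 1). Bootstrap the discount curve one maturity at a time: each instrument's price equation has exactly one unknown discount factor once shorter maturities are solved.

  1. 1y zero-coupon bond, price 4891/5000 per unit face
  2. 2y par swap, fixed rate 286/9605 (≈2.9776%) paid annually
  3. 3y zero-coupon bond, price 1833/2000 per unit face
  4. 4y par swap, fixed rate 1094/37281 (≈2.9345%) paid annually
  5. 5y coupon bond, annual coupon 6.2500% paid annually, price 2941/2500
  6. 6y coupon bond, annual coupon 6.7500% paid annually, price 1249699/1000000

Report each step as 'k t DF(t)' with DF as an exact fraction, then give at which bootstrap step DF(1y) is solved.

1 1 4891/5000
2 2 2357/2500
3 3 1833/2000
4 4 4453/5000
5 5 8879/10000
6 6 2197/2500
DF(1y) is solved at step 1

step 1 [1y] zero: DF = P = 4891/5000 ≈ 0.978200
step 2 [2y] swap r/1=286/9605: DF=(1 − 286/9605·(0.978200))/(1+286/9605) = 2357/2500 ≈ 0.942800
step 3 [3y] zero: DF = P = 1833/2000 ≈ 0.916500
step 4 [4y] swap r/1=1094/37281: DF=(1 − 1094/37281·(0.978200+0.942800+0.916500))/(1+1094/37281) = 4453/5000 ≈ 0.890600
step 5 [5y] bond c/1=1/16: DF=(2941/2500 − 1/16·(0.978200+0.942800+0.916500+0.890600))/(1+1/16) = 8879/10000 ≈ 0.887900
step 6 [6y] bond c/1=27/400: DF=(1249699/1000000 − 27/400·(0.978200+0.942800+0.916500+0.890600+0.887900))/(1+27/400) = 2197/2500 ≈ 0.878800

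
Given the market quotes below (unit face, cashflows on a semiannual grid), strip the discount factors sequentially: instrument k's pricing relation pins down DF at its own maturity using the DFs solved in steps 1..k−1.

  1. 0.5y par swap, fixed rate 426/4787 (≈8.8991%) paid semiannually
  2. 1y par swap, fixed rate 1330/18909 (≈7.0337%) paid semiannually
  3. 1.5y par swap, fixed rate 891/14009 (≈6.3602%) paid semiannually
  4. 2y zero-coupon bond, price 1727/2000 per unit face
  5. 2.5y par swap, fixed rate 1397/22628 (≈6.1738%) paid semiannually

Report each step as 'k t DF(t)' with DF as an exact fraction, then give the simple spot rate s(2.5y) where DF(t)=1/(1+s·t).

step 1 [0.5y] swap r/2=213/4787: DF=(1 − 213/4787·(0))/(1+213/4787) = 4787/5000 ≈ 0.957400
step 2 [1y] swap r/2=665/18909: DF=(1 − 665/18909·(0.957400))/(1+665/18909) = 1867/2000 ≈ 0.933500
step 3 [1.5y] swap r/2=891/28018: DF=(1 − 891/28018·(0.957400+0.933500))/(1+891/28018) = 9109/10000 ≈ 0.910900
step 4 [2y] zero: DF = P = 1727/2000 ≈ 0.863500
step 5 [2.5y] swap r/2=1397/45256: DF=(1 − 1397/45256·(0.957400+0.933500+0.910900+0.863500))/(1+1397/45256) = 8603/10000 ≈ 0.860300

1 1/2 4787/5000
2 1 1867/2000
3 3/2 9109/10000
4 2 1727/2000
5 5/2 8603/10000
s(2.5y) = (1/(8603/10000) − 1)/(5/2) = 2794/43015 ≈ 6.4954%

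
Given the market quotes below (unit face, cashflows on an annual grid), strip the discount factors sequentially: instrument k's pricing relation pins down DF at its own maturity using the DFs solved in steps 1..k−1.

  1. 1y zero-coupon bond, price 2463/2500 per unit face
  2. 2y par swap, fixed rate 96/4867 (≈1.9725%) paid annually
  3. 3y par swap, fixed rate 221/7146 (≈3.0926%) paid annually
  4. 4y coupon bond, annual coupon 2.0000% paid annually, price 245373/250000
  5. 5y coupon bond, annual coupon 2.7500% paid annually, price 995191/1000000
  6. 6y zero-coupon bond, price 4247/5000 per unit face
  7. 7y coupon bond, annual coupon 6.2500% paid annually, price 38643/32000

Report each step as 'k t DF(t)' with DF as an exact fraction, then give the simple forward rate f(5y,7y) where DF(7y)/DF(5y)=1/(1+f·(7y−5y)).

1 1 2463/2500
2 2 601/625
3 3 2279/2500
4 4 4531/5000
5 5 4339/5000
6 6 4247/5000
7 7 8141/10000
f(5y,7y) = ((4339/5000)/(8141/10000) − 1)/(2) = 537/16282 ≈ 3.2981%

step 1 [1y] zero: DF = P = 2463/2500 ≈ 0.985200
step 2 [2y] swap r/1=96/4867: DF=(1 − 96/4867·(0.985200))/(1+96/4867) = 601/625 ≈ 0.961600
step 3 [3y] swap r/1=221/7146: DF=(1 − 221/7146·(0.985200+0.961600))/(1+221/7146) = 2279/2500 ≈ 0.911600
step 4 [4y] bond c/1=1/50: DF=(245373/250000 − 1/50·(0.985200+0.961600+0.911600))/(1+1/50) = 4531/5000 ≈ 0.906200
step 5 [5y] bond c/1=11/400: DF=(995191/1000000 − 11/400·(0.985200+0.961600+0.911600+0.906200))/(1+11/400) = 4339/5000 ≈ 0.867800
step 6 [6y] zero: DF = P = 4247/5000 ≈ 0.849400
step 7 [7y] bond c/1=1/16: DF=(38643/32000 − 1/16·(0.985200+0.961600+0.911600+0.906200+0.867800+0.849400))/(1+1/16) = 8141/10000 ≈ 0.814100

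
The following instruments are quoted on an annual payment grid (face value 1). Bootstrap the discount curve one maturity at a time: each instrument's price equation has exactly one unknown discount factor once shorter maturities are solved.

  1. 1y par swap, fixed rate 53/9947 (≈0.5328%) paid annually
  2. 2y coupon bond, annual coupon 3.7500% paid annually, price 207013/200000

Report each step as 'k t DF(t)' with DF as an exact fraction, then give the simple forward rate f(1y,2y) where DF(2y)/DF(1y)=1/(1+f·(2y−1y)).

step 1 [1y] swap r/1=53/9947: DF=(1 − 53/9947·(0))/(1+53/9947) = 9947/10000 ≈ 0.994700
step 2 [2y] bond c/1=3/80: DF=(207013/200000 − 3/80·(0.994700))/(1+3/80) = 9617/10000 ≈ 0.961700

1 1 9947/10000
2 2 9617/10000
f(1y,2y) = ((9947/10000)/(9617/10000) − 1)/(1) = 330/9617 ≈ 3.4314%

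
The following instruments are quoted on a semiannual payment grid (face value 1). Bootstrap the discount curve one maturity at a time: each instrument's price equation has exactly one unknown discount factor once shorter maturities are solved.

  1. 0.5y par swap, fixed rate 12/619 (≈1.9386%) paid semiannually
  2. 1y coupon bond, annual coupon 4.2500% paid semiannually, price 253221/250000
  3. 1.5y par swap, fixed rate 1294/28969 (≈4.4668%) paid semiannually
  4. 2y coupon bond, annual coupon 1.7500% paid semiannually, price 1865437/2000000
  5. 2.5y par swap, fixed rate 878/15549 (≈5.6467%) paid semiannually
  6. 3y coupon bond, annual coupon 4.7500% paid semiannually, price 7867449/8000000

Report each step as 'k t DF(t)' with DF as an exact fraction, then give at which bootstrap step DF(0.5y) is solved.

1 1/2 619/625
2 1 607/625
3 3/2 9353/10000
4 2 1799/2000
5 5/2 8683/10000
6 3 2131/2500
DF(0.5y) is solved at step 1

step 1 [0.5y] swap r/2=6/619: DF=(1 − 6/619·(0))/(1+6/619) = 619/625 ≈ 0.990400
step 2 [1y] bond c/2=17/800: DF=(253221/250000 − 17/800·(0.990400))/(1+17/800) = 607/625 ≈ 0.971200
step 3 [1.5y] swap r/2=647/28969: DF=(1 − 647/28969·(0.990400+0.971200))/(1+647/28969) = 9353/10000 ≈ 0.935300
step 4 [2y] bond c/2=7/800: DF=(1865437/2000000 − 7/800·(0.990400+0.971200+0.935300))/(1+7/800) = 1799/2000 ≈ 0.899500
step 5 [2.5y] swap r/2=439/15549: DF=(1 − 439/15549·(0.990400+0.971200+0.935300+0.899500))/(1+439/15549) = 8683/10000 ≈ 0.868300
step 6 [3y] bond c/2=19/800: DF=(7867449/8000000 − 19/800·(0.990400+0.971200+0.935300+0.899500+0.868300))/(1+19/800) = 2131/2500 ≈ 0.852400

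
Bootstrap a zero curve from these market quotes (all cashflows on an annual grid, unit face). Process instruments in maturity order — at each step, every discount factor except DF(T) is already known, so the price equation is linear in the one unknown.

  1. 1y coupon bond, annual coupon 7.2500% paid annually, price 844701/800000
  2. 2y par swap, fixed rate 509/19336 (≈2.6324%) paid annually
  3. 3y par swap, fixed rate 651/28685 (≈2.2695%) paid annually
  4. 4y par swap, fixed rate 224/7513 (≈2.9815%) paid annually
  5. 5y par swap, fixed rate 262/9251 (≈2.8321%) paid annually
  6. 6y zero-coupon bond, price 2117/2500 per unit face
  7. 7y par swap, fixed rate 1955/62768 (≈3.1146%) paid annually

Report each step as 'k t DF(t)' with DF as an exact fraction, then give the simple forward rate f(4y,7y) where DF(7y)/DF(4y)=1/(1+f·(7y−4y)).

step 1 [1y] bond c/1=29/400: DF=(844701/800000 − 29/400·(0))/(1+29/400) = 1969/2000 ≈ 0.984500
step 2 [2y] swap r/1=509/19336: DF=(1 − 509/19336·(0.984500))/(1+509/19336) = 9491/10000 ≈ 0.949100
step 3 [3y] swap r/1=651/28685: DF=(1 − 651/28685·(0.984500+0.949100))/(1+651/28685) = 9349/10000 ≈ 0.934900
step 4 [4y] swap r/1=224/7513: DF=(1 − 224/7513·(0.984500+0.949100+0.934900))/(1+224/7513) = 111/125 ≈ 0.888000
step 5 [5y] swap r/1=262/9251: DF=(1 − 262/9251·(0.984500+0.949100+0.934900+0.888000))/(1+262/9251) = 869/1000 ≈ 0.869000
step 6 [6y] zero: DF = P = 2117/2500 ≈ 0.846800
step 7 [7y] swap r/1=1955/62768: DF=(1 − 1955/62768·(0.984500+0.949100+0.934900+0.888000+0.869000+0.846800))/(1+1955/62768) = 1609/2000 ≈ 0.804500

1 1 1969/2000
2 2 9491/10000
3 3 9349/10000
4 4 111/125
5 5 869/1000
6 6 2117/2500
7 7 1609/2000
f(4y,7y) = ((111/125)/(1609/2000) − 1)/(3) = 167/4827 ≈ 3.4597%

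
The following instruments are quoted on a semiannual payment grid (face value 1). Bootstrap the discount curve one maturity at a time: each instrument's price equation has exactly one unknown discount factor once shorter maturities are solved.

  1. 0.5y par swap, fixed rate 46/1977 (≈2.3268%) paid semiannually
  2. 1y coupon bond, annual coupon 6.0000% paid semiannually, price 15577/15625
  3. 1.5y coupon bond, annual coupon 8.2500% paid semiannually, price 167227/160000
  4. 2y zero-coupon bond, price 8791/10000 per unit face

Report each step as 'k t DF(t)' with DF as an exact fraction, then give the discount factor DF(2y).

step 1 [0.5y] swap r/2=23/1977: DF=(1 − 23/1977·(0))/(1+23/1977) = 1977/2000 ≈ 0.988500
step 2 [1y] bond c/2=3/100: DF=(15577/15625 − 3/100·(0.988500))/(1+3/100) = 9391/10000 ≈ 0.939100
step 3 [1.5y] bond c/2=33/800: DF=(167227/160000 − 33/800·(0.988500+0.939100))/(1+33/800) = 4637/5000 ≈ 0.927400
step 4 [2y] zero: DF = P = 8791/10000 ≈ 0.879100

1 1/2 1977/2000
2 1 9391/10000
3 3/2 4637/5000
4 2 8791/10000
DF(2y) = 8791/10000 ≈ 0.879100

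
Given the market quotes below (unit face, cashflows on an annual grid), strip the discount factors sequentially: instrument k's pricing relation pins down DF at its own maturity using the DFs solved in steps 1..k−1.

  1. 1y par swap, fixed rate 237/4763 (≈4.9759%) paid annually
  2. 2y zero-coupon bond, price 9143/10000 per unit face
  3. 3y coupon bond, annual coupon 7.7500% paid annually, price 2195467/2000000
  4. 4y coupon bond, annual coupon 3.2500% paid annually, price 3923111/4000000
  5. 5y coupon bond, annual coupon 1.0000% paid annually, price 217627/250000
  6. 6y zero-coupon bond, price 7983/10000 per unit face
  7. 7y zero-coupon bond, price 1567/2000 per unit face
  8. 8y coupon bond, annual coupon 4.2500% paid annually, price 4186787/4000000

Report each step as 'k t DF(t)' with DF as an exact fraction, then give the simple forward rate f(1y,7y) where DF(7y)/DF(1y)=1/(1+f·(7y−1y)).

1 1 4763/5000
2 2 9143/10000
3 3 1769/2000
4 4 8633/10000
5 5 8261/10000
6 6 7983/10000
7 7 1567/2000
8 8 1517/2000
f(1y,7y) = ((4763/5000)/(1567/2000) − 1)/(6) = 1691/47010 ≈ 3.5971%

step 1 [1y] swap r/1=237/4763: DF=(1 − 237/4763·(0))/(1+237/4763) = 4763/5000 ≈ 0.952600
step 2 [2y] zero: DF = P = 9143/10000 ≈ 0.914300
step 3 [3y] bond c/1=31/400: DF=(2195467/2000000 − 31/400·(0.952600+0.914300))/(1+31/400) = 1769/2000 ≈ 0.884500
step 4 [4y] bond c/1=13/400: DF=(3923111/4000000 − 13/400·(0.952600+0.914300+0.884500))/(1+13/400) = 8633/10000 ≈ 0.863300
step 5 [5y] bond c/1=1/100: DF=(217627/250000 − 1/100·(0.952600+0.914300+0.884500+0.863300))/(1+1/100) = 8261/10000 ≈ 0.826100
step 6 [6y] zero: DF = P = 7983/10000 ≈ 0.798300
step 7 [7y] zero: DF = P = 1567/2000 ≈ 0.783500
step 8 [8y] bond c/1=17/400: DF=(4186787/4000000 − 17/400·(0.952600+0.914300+0.884500+0.863300+0.826100+0.798300+0.783500))/(1+17/400) = 1517/2000 ≈ 0.758500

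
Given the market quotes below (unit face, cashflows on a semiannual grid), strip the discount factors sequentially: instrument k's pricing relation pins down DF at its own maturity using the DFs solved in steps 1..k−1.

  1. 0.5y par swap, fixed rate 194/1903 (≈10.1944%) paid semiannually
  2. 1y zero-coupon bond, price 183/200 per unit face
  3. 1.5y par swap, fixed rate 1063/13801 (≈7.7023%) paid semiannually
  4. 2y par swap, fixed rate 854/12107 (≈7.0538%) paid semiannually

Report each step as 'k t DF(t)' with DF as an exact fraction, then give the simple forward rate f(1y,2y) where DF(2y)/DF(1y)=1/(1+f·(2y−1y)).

step 1 [0.5y] swap r/2=97/1903: DF=(1 − 97/1903·(0))/(1+97/1903) = 1903/2000 ≈ 0.951500
step 2 [1y] zero: DF = P = 183/200 ≈ 0.915000
step 3 [1.5y] swap r/2=1063/27602: DF=(1 − 1063/27602·(0.951500+0.915000))/(1+1063/27602) = 8937/10000 ≈ 0.893700
step 4 [2y] swap r/2=427/12107: DF=(1 − 427/12107·(0.951500+0.915000+0.893700))/(1+427/12107) = 8719/10000 ≈ 0.871900

1 1/2 1903/2000
2 1 183/200
3 3/2 8937/10000
4 2 8719/10000
f(1y,2y) = ((183/200)/(8719/10000) − 1)/(1) = 431/8719 ≈ 4.9432%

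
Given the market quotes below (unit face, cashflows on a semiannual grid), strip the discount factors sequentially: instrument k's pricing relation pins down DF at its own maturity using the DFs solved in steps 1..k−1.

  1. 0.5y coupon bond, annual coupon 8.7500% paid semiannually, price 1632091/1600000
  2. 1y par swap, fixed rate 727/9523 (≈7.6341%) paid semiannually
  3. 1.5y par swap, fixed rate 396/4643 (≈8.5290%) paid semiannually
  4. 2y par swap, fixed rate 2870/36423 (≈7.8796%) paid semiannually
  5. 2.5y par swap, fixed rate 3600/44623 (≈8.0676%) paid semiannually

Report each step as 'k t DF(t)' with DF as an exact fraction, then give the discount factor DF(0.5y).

step 1 [0.5y] bond c/2=7/160: DF=(1632091/1600000 − 7/160·(0))/(1+7/160) = 9773/10000 ≈ 0.977300
step 2 [1y] swap r/2=727/19046: DF=(1 − 727/19046·(0.977300))/(1+727/19046) = 9273/10000 ≈ 0.927300
step 3 [1.5y] swap r/2=198/4643: DF=(1 − 198/4643·(0.977300+0.927300))/(1+198/4643) = 2203/2500 ≈ 0.881200
step 4 [2y] swap r/2=1435/36423: DF=(1 − 1435/36423·(0.977300+0.927300+0.881200))/(1+1435/36423) = 1713/2000 ≈ 0.856500
step 5 [2.5y] swap r/2=1800/44623: DF=(1 − 1800/44623·(0.977300+0.927300+0.881200+0.856500))/(1+1800/44623) = 41/50 ≈ 0.820000

1 1/2 9773/10000
2 1 9273/10000
3 3/2 2203/2500
4 2 1713/2000
5 5/2 41/50
DF(0.5y) = 9773/10000 ≈ 0.977300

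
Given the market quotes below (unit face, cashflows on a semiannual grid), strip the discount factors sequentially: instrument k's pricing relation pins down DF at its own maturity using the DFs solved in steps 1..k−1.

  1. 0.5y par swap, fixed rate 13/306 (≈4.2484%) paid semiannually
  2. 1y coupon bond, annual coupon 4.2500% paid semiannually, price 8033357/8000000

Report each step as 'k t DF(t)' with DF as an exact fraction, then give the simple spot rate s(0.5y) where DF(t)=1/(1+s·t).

step 1 [0.5y] swap r/2=13/612: DF=(1 − 13/612·(0))/(1+13/612) = 612/625 ≈ 0.979200
step 2 [1y] bond c/2=17/800: DF=(8033357/8000000 − 17/800·(0.979200))/(1+17/800) = 9629/10000 ≈ 0.962900

1 1/2 612/625
2 1 9629/10000
s(0.5y) = (1/(612/625) − 1)/(1/2) = 13/306 ≈ 4.2484%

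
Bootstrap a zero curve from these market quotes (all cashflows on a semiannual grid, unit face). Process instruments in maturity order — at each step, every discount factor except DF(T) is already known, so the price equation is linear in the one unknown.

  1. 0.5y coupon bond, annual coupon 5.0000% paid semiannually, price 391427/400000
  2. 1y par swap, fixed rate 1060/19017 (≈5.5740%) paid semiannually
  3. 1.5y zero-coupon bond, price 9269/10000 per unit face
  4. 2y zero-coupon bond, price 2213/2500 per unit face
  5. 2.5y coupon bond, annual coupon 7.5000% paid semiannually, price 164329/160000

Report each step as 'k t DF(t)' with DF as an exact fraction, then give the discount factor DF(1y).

step 1 [0.5y] bond c/2=1/40: DF=(391427/400000 − 1/40·(0))/(1+1/40) = 9547/10000 ≈ 0.954700
step 2 [1y] swap r/2=530/19017: DF=(1 − 530/19017·(0.954700))/(1+530/19017) = 947/1000 ≈ 0.947000
step 3 [1.5y] zero: DF = P = 9269/10000 ≈ 0.926900
step 4 [2y] zero: DF = P = 2213/2500 ≈ 0.885200
step 5 [2.5y] bond c/2=3/80: DF=(164329/160000 − 3/80·(0.954700+0.947000+0.926900+0.885200))/(1+3/80) = 8557/10000 ≈ 0.855700

1 1/2 9547/10000
2 1 947/1000
3 3/2 9269/10000
4 2 2213/2500
5 5/2 8557/10000
DF(1y) = 947/1000 ≈ 0.947000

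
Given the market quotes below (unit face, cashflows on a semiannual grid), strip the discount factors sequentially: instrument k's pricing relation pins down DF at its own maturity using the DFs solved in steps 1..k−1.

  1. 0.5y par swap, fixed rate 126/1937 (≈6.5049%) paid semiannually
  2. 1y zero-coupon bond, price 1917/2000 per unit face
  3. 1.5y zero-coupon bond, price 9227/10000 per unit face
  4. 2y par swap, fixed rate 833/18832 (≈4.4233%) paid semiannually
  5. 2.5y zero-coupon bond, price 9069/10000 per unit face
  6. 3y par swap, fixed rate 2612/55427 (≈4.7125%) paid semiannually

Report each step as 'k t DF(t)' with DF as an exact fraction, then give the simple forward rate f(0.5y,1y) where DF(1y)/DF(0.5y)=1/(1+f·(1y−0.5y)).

step 1 [0.5y] swap r/2=63/1937: DF=(1 − 63/1937·(0))/(1+63/1937) = 1937/2000 ≈ 0.968500
step 2 [1y] zero: DF = P = 1917/2000 ≈ 0.958500
step 3 [1.5y] zero: DF = P = 9227/10000 ≈ 0.922700
step 4 [2y] swap r/2=833/37664: DF=(1 − 833/37664·(0.968500+0.958500+0.922700))/(1+833/37664) = 9167/10000 ≈ 0.916700
step 5 [2.5y] zero: DF = P = 9069/10000 ≈ 0.906900
step 6 [3y] swap r/2=1306/55427: DF=(1 − 1306/55427·(0.968500+0.958500+0.922700+0.916700+0.906900))/(1+1306/55427) = 4347/5000 ≈ 0.869400

1 1/2 1937/2000
2 1 1917/2000
3 3/2 9227/10000
4 2 9167/10000
5 5/2 9069/10000
6 3 4347/5000
f(0.5y,1y) = ((1937/2000)/(1917/2000) − 1)/(1/2) = 40/1917 ≈ 2.0866%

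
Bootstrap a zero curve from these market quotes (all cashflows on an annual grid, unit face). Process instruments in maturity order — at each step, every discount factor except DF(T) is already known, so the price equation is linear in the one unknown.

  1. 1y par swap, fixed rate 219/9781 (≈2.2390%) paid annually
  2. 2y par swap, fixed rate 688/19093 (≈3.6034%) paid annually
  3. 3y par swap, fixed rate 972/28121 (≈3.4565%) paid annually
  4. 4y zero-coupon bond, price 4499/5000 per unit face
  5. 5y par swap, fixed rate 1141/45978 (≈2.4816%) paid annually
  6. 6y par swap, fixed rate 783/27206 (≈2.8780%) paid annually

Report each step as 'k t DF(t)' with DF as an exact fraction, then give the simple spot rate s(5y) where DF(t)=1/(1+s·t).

1 1 9781/10000
2 2 582/625
3 3 2257/2500
4 4 4499/5000
5 5 8859/10000
6 6 4217/5000
s(5y) = (1/(8859/10000) − 1)/(5) = 1141/44295 ≈ 2.5759%

step 1 [1y] swap r/1=219/9781: DF=(1 − 219/9781·(0))/(1+219/9781) = 9781/10000 ≈ 0.978100
step 2 [2y] swap r/1=688/19093: DF=(1 − 688/19093·(0.978100))/(1+688/19093) = 582/625 ≈ 0.931200
step 3 [3y] swap r/1=972/28121: DF=(1 − 972/28121·(0.978100+0.931200))/(1+972/28121) = 2257/2500 ≈ 0.902800
step 4 [4y] zero: DF = P = 4499/5000 ≈ 0.899800
step 5 [5y] swap r/1=1141/45978: DF=(1 − 1141/45978·(0.978100+0.931200+0.902800+0.899800))/(1+1141/45978) = 8859/10000 ≈ 0.885900
step 6 [6y] swap r/1=783/27206: DF=(1 − 783/27206·(0.978100+0.931200+0.902800+0.899800+0.885900))/(1+783/27206) = 4217/5000 ≈ 0.843400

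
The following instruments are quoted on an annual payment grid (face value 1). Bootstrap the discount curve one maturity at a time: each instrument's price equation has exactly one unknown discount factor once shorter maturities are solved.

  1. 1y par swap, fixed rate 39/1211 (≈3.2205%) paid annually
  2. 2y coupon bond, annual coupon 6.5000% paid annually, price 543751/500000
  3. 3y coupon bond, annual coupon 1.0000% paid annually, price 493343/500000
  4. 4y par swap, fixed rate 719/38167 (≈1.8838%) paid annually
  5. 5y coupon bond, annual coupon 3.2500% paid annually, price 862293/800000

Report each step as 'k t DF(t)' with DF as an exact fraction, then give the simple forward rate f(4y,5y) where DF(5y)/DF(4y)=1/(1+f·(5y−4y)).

step 1 [1y] swap r/1=39/1211: DF=(1 − 39/1211·(0))/(1+39/1211) = 1211/1250 ≈ 0.968800
step 2 [2y] bond c/1=13/200: DF=(543751/500000 − 13/200·(0.968800))/(1+13/200) = 481/500 ≈ 0.962000
step 3 [3y] bond c/1=1/100: DF=(493343/500000 − 1/100·(0.968800+0.962000))/(1+1/100) = 4789/5000 ≈ 0.957800
step 4 [4y] swap r/1=719/38167: DF=(1 − 719/38167·(0.968800+0.962000+0.957800))/(1+719/38167) = 9281/10000 ≈ 0.928100
step 5 [5y] bond c/1=13/400: DF=(862293/800000 − 13/400·(0.968800+0.962000+0.957800+0.928100))/(1+13/400) = 4619/5000 ≈ 0.923800

1 1 1211/1250
2 2 481/500
3 3 4789/5000
4 4 9281/10000
5 5 4619/5000
f(4y,5y) = ((9281/10000)/(4619/5000) − 1)/(1) = 43/9238 ≈ 0.4655%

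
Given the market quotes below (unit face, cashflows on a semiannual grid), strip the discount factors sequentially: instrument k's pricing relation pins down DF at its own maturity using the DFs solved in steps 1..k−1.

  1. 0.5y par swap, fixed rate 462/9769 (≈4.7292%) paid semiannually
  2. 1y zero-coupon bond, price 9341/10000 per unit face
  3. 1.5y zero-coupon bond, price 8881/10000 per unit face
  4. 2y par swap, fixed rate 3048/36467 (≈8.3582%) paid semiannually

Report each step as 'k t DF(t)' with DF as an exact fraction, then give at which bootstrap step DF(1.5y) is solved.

1 1/2 9769/10000
2 1 9341/10000
3 3/2 8881/10000
4 2 2119/2500
DF(1.5y) is solved at step 3

step 1 [0.5y] swap r/2=231/9769: DF=(1 − 231/9769·(0))/(1+231/9769) = 9769/10000 ≈ 0.976900
step 2 [1y] zero: DF = P = 9341/10000 ≈ 0.934100
step 3 [1.5y] zero: DF = P = 8881/10000 ≈ 0.888100
step 4 [2y] swap r/2=1524/36467: DF=(1 − 1524/36467·(0.976900+0.934100+0.888100))/(1+1524/36467) = 2119/2500 ≈ 0.847600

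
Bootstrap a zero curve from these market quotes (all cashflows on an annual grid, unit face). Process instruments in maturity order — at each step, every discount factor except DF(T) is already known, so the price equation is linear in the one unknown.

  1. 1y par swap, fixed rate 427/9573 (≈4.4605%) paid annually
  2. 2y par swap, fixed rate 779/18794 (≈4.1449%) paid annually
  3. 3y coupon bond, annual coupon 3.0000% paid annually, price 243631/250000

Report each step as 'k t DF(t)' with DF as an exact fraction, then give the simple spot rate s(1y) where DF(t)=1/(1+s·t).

1 1 9573/10000
2 2 9221/10000
3 3 4457/5000
s(1y) = (1/(9573/10000) − 1)/(1) = 427/9573 ≈ 4.4605%

step 1 [1y] swap r/1=427/9573: DF=(1 − 427/9573·(0))/(1+427/9573) = 9573/10000 ≈ 0.957300
step 2 [2y] swap r/1=779/18794: DF=(1 − 779/18794·(0.957300))/(1+779/18794) = 9221/10000 ≈ 0.922100
step 3 [3y] bond c/1=3/100: DF=(243631/250000 − 3/100·(0.957300+0.922100))/(1+3/100) = 4457/5000 ≈ 0.891400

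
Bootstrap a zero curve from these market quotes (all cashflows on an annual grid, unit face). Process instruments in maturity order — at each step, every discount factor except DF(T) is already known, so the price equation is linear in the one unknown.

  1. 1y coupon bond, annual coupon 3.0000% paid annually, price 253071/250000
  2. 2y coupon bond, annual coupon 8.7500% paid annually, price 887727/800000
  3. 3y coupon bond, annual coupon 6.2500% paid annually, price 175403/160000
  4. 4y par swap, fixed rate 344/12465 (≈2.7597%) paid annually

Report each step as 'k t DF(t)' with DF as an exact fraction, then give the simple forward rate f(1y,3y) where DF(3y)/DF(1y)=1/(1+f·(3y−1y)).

step 1 [1y] bond c/1=3/100: DF=(253071/250000 − 3/100·(0))/(1+3/100) = 2457/2500 ≈ 0.982800
step 2 [2y] bond c/1=7/80: DF=(887727/800000 − 7/80·(0.982800))/(1+7/80) = 9413/10000 ≈ 0.941300
step 3 [3y] bond c/1=1/16: DF=(175403/160000 − 1/16·(0.982800+0.941300))/(1+1/16) = 4593/5000 ≈ 0.918600
step 4 [4y] swap r/1=344/12465: DF=(1 − 344/12465·(0.982800+0.941300+0.918600))/(1+344/12465) = 1121/1250 ≈ 0.896800

1 1 2457/2500
2 2 9413/10000
3 3 4593/5000
4 4 1121/1250
f(1y,3y) = ((2457/2500)/(4593/5000) − 1)/(2) = 107/3062 ≈ 3.4944%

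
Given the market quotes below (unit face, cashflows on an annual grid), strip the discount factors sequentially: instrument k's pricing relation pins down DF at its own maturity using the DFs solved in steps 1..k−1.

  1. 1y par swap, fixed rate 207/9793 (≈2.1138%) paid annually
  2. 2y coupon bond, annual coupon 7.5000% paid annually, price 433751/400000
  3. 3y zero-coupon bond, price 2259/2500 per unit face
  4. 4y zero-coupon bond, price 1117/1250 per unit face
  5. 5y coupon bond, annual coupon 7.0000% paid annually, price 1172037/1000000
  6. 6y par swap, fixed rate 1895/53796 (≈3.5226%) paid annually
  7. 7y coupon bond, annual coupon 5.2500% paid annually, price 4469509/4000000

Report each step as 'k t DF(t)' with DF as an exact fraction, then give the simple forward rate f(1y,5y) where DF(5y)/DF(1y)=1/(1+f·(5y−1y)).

step 1 [1y] swap r/1=207/9793: DF=(1 − 207/9793·(0))/(1+207/9793) = 9793/10000 ≈ 0.979300
step 2 [2y] bond c/1=3/40: DF=(433751/400000 − 3/40·(0.979300))/(1+3/40) = 2351/2500 ≈ 0.940400
step 3 [3y] zero: DF = P = 2259/2500 ≈ 0.903600
step 4 [4y] zero: DF = P = 1117/1250 ≈ 0.893600
step 5 [5y] bond c/1=7/100: DF=(1172037/1000000 − 7/100·(0.979300+0.940400+0.903600+0.893600))/(1+7/100) = 4261/5000 ≈ 0.852200
step 6 [6y] swap r/1=1895/53796: DF=(1 − 1895/53796·(0.979300+0.940400+0.903600+0.893600+0.852200))/(1+1895/53796) = 1621/2000 ≈ 0.810500
step 7 [7y] bond c/1=21/400: DF=(4469509/4000000 − 21/400·(0.979300+0.940400+0.903600+0.893600+0.852200+0.810500))/(1+21/400) = 7933/10000 ≈ 0.793300

1 1 9793/10000
2 2 2351/2500
3 3 2259/2500
4 4 1117/1250
5 5 4261/5000
6 6 1621/2000
7 7 7933/10000
f(1y,5y) = ((9793/10000)/(4261/5000) − 1)/(4) = 1271/34088 ≈ 3.7286%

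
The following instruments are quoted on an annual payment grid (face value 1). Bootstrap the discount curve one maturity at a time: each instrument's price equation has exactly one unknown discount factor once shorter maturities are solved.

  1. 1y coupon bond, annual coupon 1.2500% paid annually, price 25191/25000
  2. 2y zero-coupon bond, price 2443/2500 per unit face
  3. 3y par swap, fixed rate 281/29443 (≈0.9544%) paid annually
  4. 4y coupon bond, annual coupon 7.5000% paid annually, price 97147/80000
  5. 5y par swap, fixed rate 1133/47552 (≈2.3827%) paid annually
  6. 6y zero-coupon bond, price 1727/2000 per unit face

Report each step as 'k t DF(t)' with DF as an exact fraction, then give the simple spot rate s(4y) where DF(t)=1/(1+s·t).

step 1 [1y] bond c/1=1/80: DF=(25191/25000 − 1/80·(0))/(1+1/80) = 622/625 ≈ 0.995200
step 2 [2y] zero: DF = P = 2443/2500 ≈ 0.977200
step 3 [3y] swap r/1=281/29443: DF=(1 − 281/29443·(0.995200+0.977200))/(1+281/29443) = 9719/10000 ≈ 0.971900
step 4 [4y] bond c/1=3/40: DF=(97147/80000 − 3/40·(0.995200+0.977200+0.971900))/(1+3/40) = 4621/5000 ≈ 0.924200
step 5 [5y] swap r/1=1133/47552: DF=(1 − 1133/47552·(0.995200+0.977200+0.971900+0.924200))/(1+1133/47552) = 8867/10000 ≈ 0.886700
step 6 [6y] zero: DF = P = 1727/2000 ≈ 0.863500

1 1 622/625
2 2 2443/2500
3 3 9719/10000
4 4 4621/5000
5 5 8867/10000
6 6 1727/2000
s(4y) = (1/(4621/5000) − 1)/(4) = 379/18484 ≈ 2.0504%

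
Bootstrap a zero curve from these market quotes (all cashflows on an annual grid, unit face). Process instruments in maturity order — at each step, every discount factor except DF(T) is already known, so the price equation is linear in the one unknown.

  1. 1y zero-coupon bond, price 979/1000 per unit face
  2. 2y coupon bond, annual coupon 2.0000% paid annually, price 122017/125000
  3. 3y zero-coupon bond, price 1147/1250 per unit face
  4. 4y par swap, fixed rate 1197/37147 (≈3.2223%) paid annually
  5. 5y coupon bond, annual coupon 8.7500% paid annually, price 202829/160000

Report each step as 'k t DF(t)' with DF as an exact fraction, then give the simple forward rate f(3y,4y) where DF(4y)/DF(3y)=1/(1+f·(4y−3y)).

step 1 [1y] zero: DF = P = 979/1000 ≈ 0.979000
step 2 [2y] bond c/1=1/50: DF=(122017/125000 − 1/50·(0.979000))/(1+1/50) = 4689/5000 ≈ 0.937800
step 3 [3y] zero: DF = P = 1147/1250 ≈ 0.917600
step 4 [4y] swap r/1=1197/37147: DF=(1 − 1197/37147·(0.979000+0.937800+0.917600))/(1+1197/37147) = 8803/10000 ≈ 0.880300
step 5 [5y] bond c/1=7/80: DF=(202829/160000 − 7/80·(0.979000+0.937800+0.917600+0.880300))/(1+7/80) = 2167/2500 ≈ 0.866800

1 1 979/1000
2 2 4689/5000
3 3 1147/1250
4 4 8803/10000
5 5 2167/2500
f(3y,4y) = ((1147/1250)/(8803/10000) − 1)/(1) = 373/8803 ≈ 4.2372%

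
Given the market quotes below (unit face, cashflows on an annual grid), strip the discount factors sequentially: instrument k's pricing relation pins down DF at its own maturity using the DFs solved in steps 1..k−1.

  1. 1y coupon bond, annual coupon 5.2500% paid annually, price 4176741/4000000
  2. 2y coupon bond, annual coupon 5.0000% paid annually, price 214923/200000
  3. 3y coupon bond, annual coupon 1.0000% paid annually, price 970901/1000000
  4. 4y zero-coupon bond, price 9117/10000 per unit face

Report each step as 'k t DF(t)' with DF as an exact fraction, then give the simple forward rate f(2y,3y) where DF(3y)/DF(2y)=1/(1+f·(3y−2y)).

1 1 9921/10000
2 2 4881/5000
3 3 4709/5000
4 4 9117/10000
f(2y,3y) = ((4881/5000)/(4709/5000) − 1)/(1) = 172/4709 ≈ 3.6526%

step 1 [1y] bond c/1=21/400: DF=(4176741/4000000 − 21/400·(0))/(1+21/400) = 9921/10000 ≈ 0.992100
step 2 [2y] bond c/1=1/20: DF=(214923/200000 − 1/20·(0.992100))/(1+1/20) = 4881/5000 ≈ 0.976200
step 3 [3y] bond c/1=1/100: DF=(970901/1000000 − 1/100·(0.992100+0.976200))/(1+1/100) = 4709/5000 ≈ 0.941800
step 4 [4y] zero: DF = P = 9117/10000 ≈ 0.911700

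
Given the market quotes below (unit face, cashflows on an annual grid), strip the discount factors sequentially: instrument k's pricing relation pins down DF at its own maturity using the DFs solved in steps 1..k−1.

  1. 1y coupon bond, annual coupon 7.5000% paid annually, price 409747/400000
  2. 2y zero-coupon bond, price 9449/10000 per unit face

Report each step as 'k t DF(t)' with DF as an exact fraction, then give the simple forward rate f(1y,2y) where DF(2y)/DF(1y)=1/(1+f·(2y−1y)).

1 1 9529/10000
2 2 9449/10000
f(1y,2y) = ((9529/10000)/(9449/10000) − 1)/(1) = 80/9449 ≈ 0.8467%

step 1 [1y] bond c/1=3/40: DF=(409747/400000 − 3/40·(0))/(1+3/40) = 9529/10000 ≈ 0.952900
step 2 [2y] zero: DF = P = 9449/10000 ≈ 0.944900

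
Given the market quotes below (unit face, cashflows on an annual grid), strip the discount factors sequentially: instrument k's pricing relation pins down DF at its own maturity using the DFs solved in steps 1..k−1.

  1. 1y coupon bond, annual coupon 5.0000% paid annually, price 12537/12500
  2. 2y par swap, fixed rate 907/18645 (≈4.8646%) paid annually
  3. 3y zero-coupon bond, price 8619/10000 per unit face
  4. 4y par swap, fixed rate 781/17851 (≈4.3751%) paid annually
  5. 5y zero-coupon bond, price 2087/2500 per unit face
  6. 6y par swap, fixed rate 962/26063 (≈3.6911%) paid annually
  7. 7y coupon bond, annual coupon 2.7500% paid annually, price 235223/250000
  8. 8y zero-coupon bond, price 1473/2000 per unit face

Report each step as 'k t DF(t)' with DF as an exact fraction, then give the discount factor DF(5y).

1 1 597/625
2 2 9093/10000
3 3 8619/10000
4 4 4219/5000
5 5 2087/2500
6 6 2019/2500
7 7 3881/5000
8 8 1473/2000
DF(5y) = 2087/2500 ≈ 0.834800

step 1 [1y] bond c/1=1/20: DF=(12537/12500 − 1/20·(0))/(1+1/20) = 597/625 ≈ 0.955200
step 2 [2y] swap r/1=907/18645: DF=(1 − 907/18645·(0.955200))/(1+907/18645) = 9093/10000 ≈ 0.909300
step 3 [3y] zero: DF = P = 8619/10000 ≈ 0.861900
step 4 [4y] swap r/1=781/17851: DF=(1 − 781/17851·(0.955200+0.909300+0.861900))/(1+781/17851) = 4219/5000 ≈ 0.843800
step 5 [5y] zero: DF = P = 2087/2500 ≈ 0.834800
step 6 [6y] swap r/1=962/26063: DF=(1 − 962/26063·(0.955200+0.909300+0.861900+0.843800+0.834800))/(1+962/26063) = 2019/2500 ≈ 0.807600
step 7 [7y] bond c/1=11/400: DF=(235223/250000 − 11/400·(0.955200+0.909300+0.861900+0.843800+0.834800+0.807600))/(1+11/400) = 3881/5000 ≈ 0.776200
step 8 [8y] zero: DF = P = 1473/2000 ≈ 0.736500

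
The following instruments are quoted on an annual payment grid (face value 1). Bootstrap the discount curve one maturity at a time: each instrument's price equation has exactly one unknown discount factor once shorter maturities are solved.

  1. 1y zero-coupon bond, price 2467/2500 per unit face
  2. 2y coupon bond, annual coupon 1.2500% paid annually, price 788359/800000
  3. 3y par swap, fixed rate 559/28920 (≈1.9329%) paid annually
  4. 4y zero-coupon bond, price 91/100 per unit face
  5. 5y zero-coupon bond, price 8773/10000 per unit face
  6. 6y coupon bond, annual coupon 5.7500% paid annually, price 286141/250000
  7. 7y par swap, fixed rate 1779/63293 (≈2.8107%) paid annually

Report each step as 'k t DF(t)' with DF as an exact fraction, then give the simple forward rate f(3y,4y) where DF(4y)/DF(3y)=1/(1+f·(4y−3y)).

1 1 2467/2500
2 2 9611/10000
3 3 9441/10000
4 4 91/100
5 5 8773/10000
6 6 8279/10000
7 7 8221/10000
f(3y,4y) = ((9441/10000)/(91/100) − 1)/(1) = 341/9100 ≈ 3.7473%

step 1 [1y] zero: DF = P = 2467/2500 ≈ 0.986800
step 2 [2y] bond c/1=1/80: DF=(788359/800000 − 1/80·(0.986800))/(1+1/80) = 9611/10000 ≈ 0.961100
step 3 [3y] swap r/1=559/28920: DF=(1 − 559/28920·(0.986800+0.961100))/(1+559/28920) = 9441/10000 ≈ 0.944100
step 4 [4y] zero: DF = P = 91/100 ≈ 0.910000
step 5 [5y] zero: DF = P = 8773/10000 ≈ 0.877300
step 6 [6y] bond c/1=23/400: DF=(286141/250000 − 23/400·(0.986800+0.961100+0.944100+0.910000+0.877300))/(1+23/400) = 8279/10000 ≈ 0.827900
step 7 [7y] swap r/1=1779/63293: DF=(1 − 1779/63293·(0.986800+0.961100+0.944100+0.910000+0.877300+0.827900))/(1+1779/63293) = 8221/10000 ≈ 0.822100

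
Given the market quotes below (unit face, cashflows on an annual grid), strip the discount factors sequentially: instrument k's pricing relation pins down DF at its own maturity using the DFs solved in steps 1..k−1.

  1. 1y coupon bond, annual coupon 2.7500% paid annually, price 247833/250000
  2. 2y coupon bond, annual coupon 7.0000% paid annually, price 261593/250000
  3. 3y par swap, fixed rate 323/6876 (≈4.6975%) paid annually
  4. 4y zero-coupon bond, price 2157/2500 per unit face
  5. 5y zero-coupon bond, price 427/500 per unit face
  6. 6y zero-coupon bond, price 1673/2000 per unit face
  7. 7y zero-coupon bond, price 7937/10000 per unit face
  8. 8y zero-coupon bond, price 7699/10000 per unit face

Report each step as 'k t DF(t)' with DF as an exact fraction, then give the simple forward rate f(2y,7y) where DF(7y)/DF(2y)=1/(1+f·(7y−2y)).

1 1 603/625
2 2 2287/2500
3 3 2177/2500
4 4 2157/2500
5 5 427/500
6 6 1673/2000
7 7 7937/10000
8 8 7699/10000
f(2y,7y) = ((2287/2500)/(7937/10000) − 1)/(5) = 1211/39685 ≈ 3.0515%

step 1 [1y] bond c/1=11/400: DF=(247833/250000 − 11/400·(0))/(1+11/400) = 603/625 ≈ 0.964800
step 2 [2y] bond c/1=7/100: DF=(261593/250000 − 7/100·(0.964800))/(1+7/100) = 2287/2500 ≈ 0.914800
step 3 [3y] swap r/1=323/6876: DF=(1 − 323/6876·(0.964800+0.914800))/(1+323/6876) = 2177/2500 ≈ 0.870800
step 4 [4y] zero: DF = P = 2157/2500 ≈ 0.862800
step 5 [5y] zero: DF = P = 427/500 ≈ 0.854000
step 6 [6y] zero: DF = P = 1673/2000 ≈ 0.836500
step 7 [7y] zero: DF = P = 7937/10000 ≈ 0.793700
step 8 [8y] zero: DF = P = 7699/10000 ≈ 0.769900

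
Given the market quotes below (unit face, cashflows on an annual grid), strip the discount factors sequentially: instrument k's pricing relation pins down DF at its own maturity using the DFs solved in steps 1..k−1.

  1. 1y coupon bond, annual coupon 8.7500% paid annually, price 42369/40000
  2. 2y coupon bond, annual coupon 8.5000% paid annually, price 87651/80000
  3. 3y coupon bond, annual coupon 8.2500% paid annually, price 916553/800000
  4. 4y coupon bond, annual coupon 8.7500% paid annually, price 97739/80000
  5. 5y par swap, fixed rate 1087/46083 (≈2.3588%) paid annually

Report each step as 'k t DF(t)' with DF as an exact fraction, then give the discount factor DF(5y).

step 1 [1y] bond c/1=7/80: DF=(42369/40000 − 7/80·(0))/(1+7/80) = 487/500 ≈ 0.974000
step 2 [2y] bond c/1=17/200: DF=(87651/80000 − 17/200·(0.974000))/(1+17/200) = 1867/2000 ≈ 0.933500
step 3 [3y] bond c/1=33/400: DF=(916553/800000 − 33/400·(0.974000+0.933500))/(1+33/400) = 913/1000 ≈ 0.913000
step 4 [4y] bond c/1=7/80: DF=(97739/80000 − 7/80·(0.974000+0.933500+0.913000))/(1+7/80) = 1793/2000 ≈ 0.896500
step 5 [5y] swap r/1=1087/46083: DF=(1 − 1087/46083·(0.974000+0.933500+0.913000+0.896500))/(1+1087/46083) = 8913/10000 ≈ 0.891300

1 1 487/500
2 2 1867/2000
3 3 913/1000
4 4 1793/2000
5 5 8913/10000
DF(5y) = 8913/10000 ≈ 0.891300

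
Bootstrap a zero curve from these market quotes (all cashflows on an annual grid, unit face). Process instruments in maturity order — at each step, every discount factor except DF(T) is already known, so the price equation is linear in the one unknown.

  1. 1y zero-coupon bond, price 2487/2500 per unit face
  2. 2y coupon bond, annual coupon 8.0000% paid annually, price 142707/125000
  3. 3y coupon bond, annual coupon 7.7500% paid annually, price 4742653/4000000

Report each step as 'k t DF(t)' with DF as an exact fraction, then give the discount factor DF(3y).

step 1 [1y] zero: DF = P = 2487/2500 ≈ 0.994800
step 2 [2y] bond c/1=2/25: DF=(142707/125000 − 2/25·(0.994800))/(1+2/25) = 4917/5000 ≈ 0.983400
step 3 [3y] bond c/1=31/400: DF=(4742653/4000000 − 31/400·(0.994800+0.983400))/(1+31/400) = 9581/10000 ≈ 0.958100

1 1 2487/2500
2 2 4917/5000
3 3 9581/10000
DF(3y) = 9581/10000 ≈ 0.958100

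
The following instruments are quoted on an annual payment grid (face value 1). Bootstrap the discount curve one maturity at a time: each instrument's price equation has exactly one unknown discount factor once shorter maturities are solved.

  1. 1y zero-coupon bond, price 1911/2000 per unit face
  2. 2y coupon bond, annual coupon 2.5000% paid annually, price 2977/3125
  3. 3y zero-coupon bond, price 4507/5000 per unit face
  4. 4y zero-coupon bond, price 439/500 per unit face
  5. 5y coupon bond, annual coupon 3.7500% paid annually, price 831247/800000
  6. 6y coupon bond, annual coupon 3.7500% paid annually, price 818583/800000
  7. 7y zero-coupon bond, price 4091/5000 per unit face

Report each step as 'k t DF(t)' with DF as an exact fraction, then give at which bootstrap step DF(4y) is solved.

1 1 1911/2000
2 2 9061/10000
3 3 4507/5000
4 4 439/500
5 5 8699/10000
6 6 1029/1250
7 7 4091/5000
DF(4y) is solved at step 4

step 1 [1y] zero: DF = P = 1911/2000 ≈ 0.955500
step 2 [2y] bond c/1=1/40: DF=(2977/3125 − 1/40·(0.955500))/(1+1/40) = 9061/10000 ≈ 0.906100
step 3 [3y] zero: DF = P = 4507/5000 ≈ 0.901400
step 4 [4y] zero: DF = P = 439/500 ≈ 0.878000
step 5 [5y] bond c/1=3/80: DF=(831247/800000 − 3/80·(0.955500+0.906100+0.901400+0.878000))/(1+3/80) = 8699/10000 ≈ 0.869900
step 6 [6y] bond c/1=3/80: DF=(818583/800000 − 3/80·(0.955500+0.906100+0.901400+0.878000+0.869900))/(1+3/80) = 1029/1250 ≈ 0.823200
step 7 [7y] zero: DF = P = 4091/5000 ≈ 0.818200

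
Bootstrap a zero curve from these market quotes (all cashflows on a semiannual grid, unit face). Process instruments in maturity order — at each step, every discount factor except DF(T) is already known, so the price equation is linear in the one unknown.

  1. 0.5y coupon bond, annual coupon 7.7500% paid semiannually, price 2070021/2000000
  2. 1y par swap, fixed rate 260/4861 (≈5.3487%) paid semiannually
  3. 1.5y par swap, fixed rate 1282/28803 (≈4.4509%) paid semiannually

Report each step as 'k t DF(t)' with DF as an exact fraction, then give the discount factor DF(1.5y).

1 1/2 2491/2500
2 1 237/250
3 3/2 9359/10000
DF(1.5y) = 9359/10000 ≈ 0.935900

step 1 [0.5y] bond c/2=31/800: DF=(2070021/2000000 − 31/800·(0))/(1+31/800) = 2491/2500 ≈ 0.996400
step 2 [1y] swap r/2=130/4861: DF=(1 − 130/4861·(0.996400))/(1+130/4861) = 237/250 ≈ 0.948000
step 3 [1.5y] swap r/2=641/28803: DF=(1 − 641/28803·(0.996400+0.948000))/(1+641/28803) = 9359/10000 ≈ 0.935900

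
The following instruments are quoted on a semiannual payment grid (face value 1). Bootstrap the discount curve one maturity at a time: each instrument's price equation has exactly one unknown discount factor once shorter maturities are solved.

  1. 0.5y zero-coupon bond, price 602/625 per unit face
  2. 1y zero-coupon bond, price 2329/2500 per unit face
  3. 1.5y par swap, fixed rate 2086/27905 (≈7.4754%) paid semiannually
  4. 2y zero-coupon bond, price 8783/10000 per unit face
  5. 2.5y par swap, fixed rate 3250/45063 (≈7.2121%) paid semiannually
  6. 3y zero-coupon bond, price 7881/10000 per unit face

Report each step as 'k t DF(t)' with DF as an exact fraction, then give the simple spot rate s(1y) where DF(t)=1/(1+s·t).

step 1 [0.5y] zero: DF = P = 602/625 ≈ 0.963200
step 2 [1y] zero: DF = P = 2329/2500 ≈ 0.931600
step 3 [1.5y] swap r/2=1043/27905: DF=(1 − 1043/27905·(0.963200+0.931600))/(1+1043/27905) = 8957/10000 ≈ 0.895700
step 4 [2y] zero: DF = P = 8783/10000 ≈ 0.878300
step 5 [2.5y] swap r/2=1625/45063: DF=(1 − 1625/45063·(0.963200+0.931600+0.895700+0.878300))/(1+1625/45063) = 67/80 ≈ 0.837500
step 6 [3y] zero: DF = P = 7881/10000 ≈ 0.788100

1 1/2 602/625
2 1 2329/2500
3 3/2 8957/10000
4 2 8783/10000
5 5/2 67/80
6 3 7881/10000
s(1y) = (1/(2329/2500) − 1)/(1) = 171/2329 ≈ 7.3422%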